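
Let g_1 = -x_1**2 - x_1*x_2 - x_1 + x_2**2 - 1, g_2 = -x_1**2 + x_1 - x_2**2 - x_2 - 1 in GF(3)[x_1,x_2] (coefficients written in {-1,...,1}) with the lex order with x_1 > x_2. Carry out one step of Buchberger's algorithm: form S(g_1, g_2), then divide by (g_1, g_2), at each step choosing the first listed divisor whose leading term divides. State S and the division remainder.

S(g_1, g_2) = x_1*x_2 - x_1 + x_2**2 - x_2; remainder on division = x_1*x_2 - x_1 + x_2**2 - x_2.

lcm(LM(g_1), LM(g_2)) = x_1**2.
S = (lcm/LT(g_1))·g_1 − (lcm/LT(g_2))·g_2 = x_1*x_2 - x_1 + x_2**2 - x_2.
Reduce S modulo (g_1, g_2) in that order:
  leading term x_1*x_2: no divisor's leading term divides it; move x_1*x_2 to the remainder.
  leading term x_1: no divisor's leading term divides it; move -x_1 to the remainder.
  leading term x_2**2: no divisor's leading term divides it; move x_2**2 to the remainder.
  leading term x_2: no divisor's leading term divides it; move -x_2 to the remainder.
The remainder x_1*x_2 - x_1 + x_2**2 - x_2 is nonzero, so it would be added as the next basis element.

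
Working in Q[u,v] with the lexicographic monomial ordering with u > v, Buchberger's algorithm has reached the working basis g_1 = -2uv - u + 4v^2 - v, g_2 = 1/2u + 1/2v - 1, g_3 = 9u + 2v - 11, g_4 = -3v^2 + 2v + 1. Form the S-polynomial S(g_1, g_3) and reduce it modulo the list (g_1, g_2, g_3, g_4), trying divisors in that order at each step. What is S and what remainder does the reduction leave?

lcm(LM(g_1), LM(g_3)) = uv.
S = (lcm/LT(g_1))·g_1 − (lcm/LT(g_3))·g_3 = 1/2u - 20/9v^2 + 31/18v.
Reduce S modulo (g_1, g_2, g_3, g_4) in that order:
  leading term u: subtract (1)·g_2 from 1/2u - 20/9v^2 + 31/18v → -20/9v^2 + 11/9v + 1
  leading term v^2: subtract (20/27)·g_4 from -20/9v^2 + 11/9v + 1 → -7/27v + 7/27
  leading term v: no divisor's leading term divides it; move -7/27v to the remainder.
  leading term 1: no divisor's leading term divides it; move 7/27 to the remainder.
The remainder -7/27v + 7/27 is nonzero, so it would be added as the next basis element.

S(g_1, g_3) = 1/2u - 20/9v^2 + 31/18v; remainder on division = -7/27v + 7/27.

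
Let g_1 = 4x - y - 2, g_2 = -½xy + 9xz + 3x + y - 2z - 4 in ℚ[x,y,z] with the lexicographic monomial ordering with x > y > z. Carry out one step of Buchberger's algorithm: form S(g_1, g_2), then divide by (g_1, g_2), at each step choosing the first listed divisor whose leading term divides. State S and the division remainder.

S(g_1, g_2) = 18xz + 6x - ¼y² + 3/2y - 4z - 8; remainder on division = -¼y² + 9/2yz + 3y + 5z - 5.

lcm(LM(g_1), LM(g_2)) = xy.
S = (lcm/LT(g_1))·g_1 − (lcm/LT(g_2))·g_2 = 18xz + 6x - ¼y² + 3/2y - 4z - 8.
Reduce S modulo (g_1, g_2) in that order:
  leading term xz: subtract (9/2z)·g_1 from 18xz + 6x - ¼y² + 3/2y - 4z - 8 → 6x - ¼y² + 9/2yz + 3/2y + 5z - 8
  leading term x: subtract (3/2)·g_1 from 6x - ¼y² + 9/2yz + 3/2y + 5z - 8 → -¼y² + 9/2yz + 3y + 5z - 5
  leading term y²: no divisor's leading term divides it; move -¼y² to the remainder.
  leading term yz: no divisor's leading term divides it; move 9/2yz to the remainder.
  leading term y: no divisor's leading term divides it; move 3y to the remainder.
  leading term z: no divisor's leading term divides it; move 5z to the remainder.
  leading term 1: no divisor's leading term divides it; move -5 to the remainder.
The remainder -¼y² + 9/2yz + 3y + 5z - 5 is nonzero, so it would be added as the next basis element.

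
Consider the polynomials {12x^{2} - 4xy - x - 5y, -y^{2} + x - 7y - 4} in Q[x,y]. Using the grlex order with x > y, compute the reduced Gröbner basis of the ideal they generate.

f_1 = 12x^{2} - 4xy - x - 5y, LT = x^{2}.
f_2 = -y^{2} + x - 7y - 4, LT = y^{2}.

The S-polynomials (S(f_1,f_2)) all reduce to 0 modulo the current basis, so we have a Gröbner basis.

G = {x^{2} - \tfrac{1}{3}xy - \tfrac{1}{12}x - \tfrac{5}{12}y, y^{2} - x + 7y + 4}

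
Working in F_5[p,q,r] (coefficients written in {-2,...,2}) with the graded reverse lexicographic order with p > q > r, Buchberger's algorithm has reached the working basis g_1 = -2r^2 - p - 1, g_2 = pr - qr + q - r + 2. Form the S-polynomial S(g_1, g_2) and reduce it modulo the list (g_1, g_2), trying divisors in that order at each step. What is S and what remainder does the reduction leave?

S(g_1, g_2) = qr^2 - 2p^2 - qr + r^2 - 2p - 2r; remainder on division = -2p^2 + 2pq - qr + 2q - 2r + 2.

lcm(LM(g_1), LM(g_2)) = pr^2.
S = (lcm/LT(g_1))·g_1 − (lcm/LT(g_2))·g_2 = qr^2 - 2p^2 - qr + r^2 - 2p - 2r.
Reduce S modulo (g_1, g_2) in that order:
  leading term qr^2: subtract (2q)·g_1 from qr^2 - 2p^2 - qr + r^2 - 2p - 2r → -2p^2 + 2pq - qr + r^2 - 2p + 2q - 2r
  leading term p^2: no divisor's leading term divides it; move -2p^2 to the remainder.
  leading term pq: no divisor's leading term divides it; move 2pq to the remainder.
  leading term qr: no divisor's leading term divides it; move -qr to the remainder.
  leading term r^2: subtract (2)·g_1 from r^2 - 2p + 2q - 2r → 2q - 2r + 2
  leading term q: no divisor's leading term divides it; move 2q to the remainder.
  leading term r: no divisor's leading term divides it; move -2r to the remainder.
  leading term 1: no divisor's leading term divides it; move 2 to the remainder.
The remainder -2p^2 + 2pq - qr + 2q - 2r + 2 is nonzero, so it would be added as the next basis element.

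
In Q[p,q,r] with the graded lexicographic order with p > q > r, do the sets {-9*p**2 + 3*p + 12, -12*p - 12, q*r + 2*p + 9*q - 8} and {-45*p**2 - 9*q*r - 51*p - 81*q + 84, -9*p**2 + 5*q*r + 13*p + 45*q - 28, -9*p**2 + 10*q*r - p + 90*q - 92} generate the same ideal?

Since reduced Gröbner bases are canonical representatives of ideals under a given ordering, it suffices to compute and compare them.
Buchberger on the first generating set:
f_1 = -9*p**2 + 3*p + 12, LT = p**2.
f_2 = -12*p - 12, LT = p.
f_3 = q*r + 2*p + 9*q - 8, LT = q*r.

The S-polynomials (S(f_1,f_2), S(f_1,f_3), S(f_2,f_3)) all reduce to 0 modulo the current basis, so we have a Gröbner basis.
Inter-reduce: drop elements whose leading term is divisible by another's, tail-reduce, and make monic.
Reduced Gröbner basis: {q*r + 9*q - 10, p + 1}.

Buchberger on the second generating set:
h_1 = -45*p**2 - 9*q*r - 51*p - 81*q + 84, LT = p**2.
h_2 = -9*p**2 + 5*q*r + 13*p + 45*q - 28, LT = p**2.
h_3 = -9*p**2 + 10*q*r - p + 90*q - 92, LT = p**2.

S(h_1,h_2): lcm = p**2. S = 34/45*q*r + 116/45*p + 34/5*q - 224/45.
  reduce S modulo (h_1, h_2, h_3):
  remainder 34/45*q*r + 116/45*p + 34/5*q - 224/45 ≠ 0; add k_4 = 34/45*q*r + 116/45*p + 34/5*q - 224/45 to the basis.

S(h_1,h_3): lcm = p**2. S = 59/45*q*r + 46/45*p + 59/5*q - 544/45.
  reduce S modulo (h_1, h_2, h_3, k_4):
  remainder -176/51*p - 176/51 ≠ 0; add k_5 = -176/51*p - 176/51 to the basis.

The other S-polynomials (S(h_2,h_3), S(h_1,k_4), S(h_2,k_4), S(h_3,k_4), S(h_1,k_5), S(h_2,k_5), S(h_3,k_5), S(k_4,k_5)) all reduce to 0 modulo the current basis, so we have a Gröbner basis.
Inter-reduce: drop elements whose leading term is divisible by another's, tail-reduce, and make monic.
Reduced Gröbner basis: {q*r + 9*q - 10, p + 1}.

These coincide, so the ideals are equal.
The choice of monomial ordering does not affect the verdict — as long as both bases are computed under the same ordering, their equality decides ideal equality.

Yes, the ideals are equal.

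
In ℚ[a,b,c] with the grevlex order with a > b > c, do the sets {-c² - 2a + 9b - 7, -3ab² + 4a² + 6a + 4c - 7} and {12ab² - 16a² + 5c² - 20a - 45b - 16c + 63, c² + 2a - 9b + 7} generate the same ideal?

Since reduced Gröbner bases are canonical representatives of ideals under a given ordering, it suffices to compute and compare them.
Buchberger on the first generating set:
f_1 = -c² - 2a + 9b - 7, LT = c².
f_2 = -3ab² + 4a² + 6a + 4c - 7, LT = ab².

The S-polynomials (S(f_1,f_2)) all reduce to 0 modulo the current basis, so we have a Gröbner basis.
Inter-reduce: drop elements whose leading term is divisible by another's, tail-reduce, and make monic.
Reduced Gröbner basis: {ab² - 4/3a² - 2a - 4/3c + 7/3, c² + 2a - 9b + 7}.

Buchberger on the second generating set:
h_1 = 12ab² - 16a² + 5c² - 20a - 45b - 16c + 63, LT = ab².
h_2 = c² + 2a - 9b + 7, LT = c².

The S-polynomials (S(h_1,h_2)) all reduce to 0 modulo the current basis, so we have a Gröbner basis.
Inter-reduce: drop elements whose leading term is divisible by another's, tail-reduce, and make monic.
Reduced Gröbner basis: {ab² - 4/3a² - 5/2a - 4/3c + 7/3, c² + 2a - 9b + 7}.

Since the reduced bases disagree, the two ideals are not the same.
The choice of monomial ordering does not affect the verdict — as long as both bases are computed under the same ordering, their equality decides ideal equality.

No, the ideals differ.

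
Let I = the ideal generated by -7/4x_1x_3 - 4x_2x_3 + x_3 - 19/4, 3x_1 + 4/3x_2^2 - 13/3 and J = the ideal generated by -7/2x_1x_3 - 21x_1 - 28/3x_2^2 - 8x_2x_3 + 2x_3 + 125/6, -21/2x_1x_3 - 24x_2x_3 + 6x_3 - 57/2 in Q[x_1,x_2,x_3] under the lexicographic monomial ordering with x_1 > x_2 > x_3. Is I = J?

Yes, the ideals are equal.

Two ideals are equal iff their reduced Gröbner bases coincide (the reduced basis is unique for a fixed ordering).
Buchberger on the first generating set:
f_1 = -7/4x_1x_3 - 4x_2x_3 + x_3 - 19/4, LT = x_1x_3.
f_2 = 3x_1 + 4/3x_2^2 - 13/3, LT = x_1.

S(f_1,f_2): lcm = x_1x_3. S = -4/9x_2^2x_3 + 16/7x_2x_3 + 55/63x_3 + 19/7.
  leading term x_2^2x_3: no divisor's leading term divides it; move -4/9x_2^2x_3 to the remainder.
  leading term x_2x_3: no divisor's leading term divides it; move 16/7x_2x_3 to the remainder.
  leading term x_3: no divisor's leading term divides it; move 55/63x_3 to the remainder.
  leading term 1: no divisor's leading term divides it; move 19/7 to the remainder.
  remainder -4/9x_2^2x_3 + 16/7x_2x_3 + 55/63x_3 + 19/7 ≠ 0; add g_3 = -4/9x_2^2x_3 + 16/7x_2x_3 + 55/63x_3 + 19/7 to the basis.

The other S-polynomials (S(f_1,g_3), S(f_2,g_3)) all reduce to 0 modulo the current basis, so we have a Gröbner basis.
Inter-reduce: drop elements whose leading term is divisible by another's, tail-reduce, and make monic.
Reduced Gröbner basis: {x_1 + 4/9x_2^2 - 13/9, x_2^2x_3 - 36/7x_2x_3 - 55/28x_3 - 171/28}.

Buchberger on the second generating set:
h_1 = -7/2x_1x_3 - 21x_1 - 28/3x_2^2 - 8x_2x_3 + 2x_3 + 125/6, LT = x_1x_3.
h_2 = -21/2x_1x_3 - 24x_2x_3 + 6x_3 - 57/2, LT = x_1x_3.

S(h_1,h_2): lcm = x_1x_3. S = 6x_1 + 8/3x_2^2 - 26/3.
  leading term x_1: no divisor's leading term divides it; move 6x_1 to the remainder.
  leading term x_2^2: no divisor's leading term divides it; move 8/3x_2^2 to the remainder.
  leading term 1: no divisor's leading term divides it; move -26/3 to the remainder.
  remainder 6x_1 + 8/3x_2^2 - 26/3 ≠ 0; add k_3 = 6x_1 + 8/3x_2^2 - 26/3 to the basis.

S(h_1,k_3): lcm = x_1x_3. S = 6x_1 - 4/9x_2^2x_3 + 8/3x_2^2 + 16/7x_2x_3 + 55/63x_3 - 125/21.
  leading term x_1: subtract (1)·k_3 from 6x_1 - 4/9x_2^2x_3 + 8/3x_2^2 + 16/7x_2x_3 + 55/63x_3 - 125/21 → -4/9x_2^2x_3 + 16/7x_2x_3 + 55/63x_3 + 19/7
  leading term x_2^2x_3: no divisor's leading term divides it; move -4/9x_2^2x_3 to the remainder.
  leading term x_2x_3: no divisor's leading term divides it; move 16/7x_2x_3 to the remainder.
  leading term x_3: no divisor's leading term divides it; move 55/63x_3 to the remainder.
  leading term 1: no divisor's leading term divides it; move 19/7 to the remainder.
  remainder -4/9x_2^2x_3 + 16/7x_2x_3 + 55/63x_3 + 19/7 ≠ 0; add k_4 = -4/9x_2^2x_3 + 16/7x_2x_3 + 55/63x_3 + 19/7 to the basis.

The other S-polynomials (S(h_2,k_3), S(h_1,k_4), S(h_2,k_4), S(k_3,k_4)) all reduce to 0 modulo the current basis, so we have a Gröbner basis.
Inter-reduce: drop elements whose leading term is divisible by another's, tail-reduce, and make monic.
Reduced Gröbner basis: {x_1 + 4/9x_2^2 - 13/9, x_2^2x_3 - 36/7x_2x_3 - 55/28x_3 - 171/28}.

These coincide, so the ideals are equal.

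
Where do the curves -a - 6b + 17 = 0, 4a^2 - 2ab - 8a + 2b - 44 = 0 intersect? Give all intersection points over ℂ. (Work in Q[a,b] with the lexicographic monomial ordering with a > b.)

{(5, 2), (-23/13, 122/39)}

Compute a lex Gröbner basis by Buchberger's algorithm.
f_1 = -a - 6b + 17, LT = a.
f_2 = 4a^2 - 2ab - 8a + 2b - 44, LT = a^2.

S(f_1,f_2): lcm = a^2. S = 13/2ab - 15a - 1/2b + 11.
  leading term ab: subtract (-13/2b)·f_1 from 13/2ab - 15a - 1/2b + 11 → -15a - 39b^2 + 110b + 11
  leading term a: subtract (15)·f_1 from -15a - 39b^2 + 110b + 11 → -39b^2 + 200b - 244
  leading term b^2: no divisor's leading term divides it; move -39b^2 to the remainder.
  leading term b: no divisor's leading term divides it; move 200b to the remainder.
  leading term 1: no divisor's leading term divides it; move -244 to the remainder.
  remainder -39b^2 + 200b - 244 ≠ 0; add h_3 = -39b^2 + 200b - 244 to the basis.

The other S-polynomials (S(f_1,h_3), S(f_2,h_3)) all reduce to 0 modulo the current basis, so we have a Gröbner basis.
Inter-reduce: drop elements whose leading term is divisible by another's, tail-reduce, and make monic.
Reduced Gröbner basis: {a + 6b - 17, b^2 - 200/39b + 244/39}.

Since the basis is lex-ordered, b^2 - 200/39b + 244/39 is univariate in b. Its roots are {2, 122/39}. Back-substituting each root into the other basis elements fixes the other coordinates.
  b = 2: the earlier basis element becomes a - 5 = 0, giving a = 5 — point (5, 2).
  b = 122/39: the earlier basis element becomes a + 23/13 = 0, giving a = -23/13 — point (-23/13, 122/39).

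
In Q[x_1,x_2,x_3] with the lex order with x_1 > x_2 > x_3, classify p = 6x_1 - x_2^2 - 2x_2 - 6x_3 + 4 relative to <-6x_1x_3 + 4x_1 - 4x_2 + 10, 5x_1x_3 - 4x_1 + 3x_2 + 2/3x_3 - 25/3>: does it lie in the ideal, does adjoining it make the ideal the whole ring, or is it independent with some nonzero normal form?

First compute the reduced Gröbner basis of I by Buchberger's algorithm.
f_1 = -6x_1x_3 + 4x_1 - 4x_2 + 10, LT = x_1x_3.
f_2 = 5x_1x_3 - 4x_1 + 3x_2 + 2/3x_3 - 25/3, LT = x_1x_3.

S(f_1,f_2): lcm = x_1x_3. S = 2/15x_1 + 1/15x_2 - 2/15x_3.
  reduce S modulo (f_1, f_2):
  remainder 2/15x_1 + 1/15x_2 - 2/15x_3 ≠ 0; add h_3 = 2/15x_1 + 1/15x_2 - 2/15x_3 to the basis.

S(f_1,h_3): lcm = x_1x_3. S = -2/3x_1 - 1/2x_2x_3 + 2/3x_2 + x_3^2 - 5/3.
  reduce S modulo (f_1, f_2, h_3):
  remainder -1/2x_2x_3 + x_2 + x_3^2 - 2/3x_3 - 5/3 ≠ 0; add h_4 = -1/2x_2x_3 + x_2 + x_3^2 - 2/3x_3 - 5/3 to the basis.

The other S-polynomials (S(f_2,h_3), S(f_1,h_4), S(f_2,h_4), S(h_3,h_4)) all reduce to 0 modulo the current basis, so we have a Gröbner basis.
Inter-reduce: drop elements whose leading term is divisible by another's, tail-reduce, and make monic.
Reduced Gröbner basis: {x_1 + 1/2x_2 - x_3, x_2x_3 - 2x_2 - 2x_3^2 + 4/3x_3 + 10/3}.
Label its elements g_1 = x_1 + 1/2x_2 - x_3, g_2 = x_2x_3 - 2x_2 - 2x_3^2 + 4/3x_3 + 10/3.

Reduce p = 6x_1 - x_2^2 - 2x_2 - 6x_3 + 4 modulo G:
  leading term x_1: subtract (6)·g_1 from 6x_1 - x_2^2 - 2x_2 - 6x_3 + 4 → -x_2^2 - 5x_2 + 4
  leading term x_2^2: no divisor's leading term divides it; move -x_2^2 to the remainder.
  leading term x_2: no divisor's leading term divides it; move -5x_2 to the remainder.
  leading term 1: no divisor's leading term divides it; move 4 to the remainder.
  normal form = -x_2^2 - 5x_2 + 4.
The normal form is nonzero, so p ∉ I. Since p minus its normal form lies in I, I + (p) = I + (r) where r = -x_2^2 - 5x_2 + 4; decide whether this ideal is the whole ring.
Run Buchberger on G together with r (pairs among the g_i already reduce to 0 since G is a Gröbner basis):
g_1 = x_1 + 1/2x_2 - x_3, LT = x_1.
g_2 = x_2x_3 - 2x_2 - 2x_3^2 + 4/3x_3 + 10/3, LT = x_2x_3.
r = -x_2^2 - 5x_2 + 4, LT = x_2^2.

S(g_2,r): lcm = x_2^2x_3. S = -2x_2^2 - 2x_2x_3^2 - 11/3x_2x_3 + 10/3x_2 + 4x_3.
  reduce S modulo (g_1, g_2, r):
  remainder -2x_2 - 4x_3^3 - 38/3x_3^2 + 188/9x_3 + 158/9 ≠ 0; add m_4 = -2x_2 - 4x_3^3 - 38/3x_3^2 + 188/9x_3 + 158/9 to the basis.

S(g_2,m_4): lcm = x_2x_3. S = -2x_2 - 2x_3^4 - 19/3x_3^3 + 76/9x_3^2 + 91/9x_3 + 10/3.
  reduce S modulo (g_1, g_2, r, m_4):
  remainder -2x_3^4 - 7/3x_3^3 + 190/9x_3^2 - 97/9x_3 - 128/9 ≠ 0; add m_5 = -2x_3^4 - 7/3x_3^3 + 190/9x_3^2 - 97/9x_3 - 128/9 to the basis.

The other S-polynomials (S(g_1,g_2), S(g_1,r), S(g_1,m_4), S(r,m_4), S(g_1,m_5), S(g_2,m_5), S(r,m_5), S(m_4,m_5)) all reduce to 0 modulo the current basis, so we have a Gröbner basis.
Inter-reduce: drop elements whose leading term is divisible by another's, tail-reduce, and make monic.
Reduced Gröbner basis: {x_1 - x_3^3 - 19/6x_3^2 + 38/9x_3 + 79/18, x_2 + 2x_3^3 + 19/3x_3^2 - 94/9x_3 - 79/9, x_3^4 + 7/6x_3^3 - 95/9x_3^2 + 97/18x_3 + 64/9}.
The reduced Gröbner basis of I + (p) is {x_1 - x_3^3 - 19/6x_3^2 + 38/9x_3 + 79/18, x_2 + 2x_3^3 + 19/3x_3^2 - 94/9x_3 - 79/9, x_3^4 + 7/6x_3^3 - 95/9x_3^2 + 97/18x_3 + 64/9} ≠ {1}, a proper ideal, so the enlarged system stays consistent: p is independent of I, with normal form -x_2^2 - 5x_2 + 4.

6x_1 - x_2^2 - 2x_2 - 6x_3 + 4 is independent of I; its normal form modulo I is -x_2^2 - 5x_2 + 4.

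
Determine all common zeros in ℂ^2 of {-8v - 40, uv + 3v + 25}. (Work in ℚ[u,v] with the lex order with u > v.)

Compute a lex Gröbner basis by Buchberger's algorithm.
f_1 = -8v - 40, LT = v.
f_2 = uv + 3v + 25, LT = uv.

S(f_1,f_2): lcm = uv. S = 5u - 3v - 25.
  leading term u: no divisor's leading term divides it; move 5u to the remainder.
  leading term v: subtract (⅜)·f_1 from -3v - 25 → -10
  leading term 1: no divisor's leading term divides it; move -10 to the remainder.
  remainder 5u - 10 ≠ 0; add h_3 = 5u - 10 to the basis.

The other S-polynomials (S(f_1,h_3), S(f_2,h_3)) all reduce to 0 modulo the current basis, so we have a Gröbner basis.
Inter-reduce: drop elements whose leading term is divisible by another's, tail-reduce, and make monic.
Reduced Gröbner basis: {u - 2, v + 5}.

From the last basis element, v + 5 = 0, so v takes values in {-5}. Each choice, substituted upward through the basis, yields the corresponding point(s) of the solution set.
  v = -5: the earlier basis element becomes u - 2 = 0, giving u = 2 — point (2, -5).
Zero-dimensionality of the ideal guarantees finitely many solutions over ℂ.

{(2, -5)}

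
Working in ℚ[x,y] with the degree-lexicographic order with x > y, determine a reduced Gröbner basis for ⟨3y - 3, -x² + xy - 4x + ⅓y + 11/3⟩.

f_1 = 3y - 3, LT = y.
f_2 = -x² + xy - 4x + ⅓y + 11/3, LT = x².

The S-polynomials (S(f_1,f_2)) all reduce to 0 modulo the current basis, so we have a Gröbner basis.

G = {x² + 3x - 4, y - 1}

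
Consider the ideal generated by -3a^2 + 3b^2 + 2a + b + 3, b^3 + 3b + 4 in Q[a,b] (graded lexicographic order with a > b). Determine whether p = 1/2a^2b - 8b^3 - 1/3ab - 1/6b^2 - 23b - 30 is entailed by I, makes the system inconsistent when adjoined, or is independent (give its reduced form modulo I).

1/2a^2b - 8b^3 - 1/3ab - 1/6b^2 - 23b - 30 lies in I (it reduces to 0).

First compute the reduced Gröbner basis of I by Buchberger's algorithm.
f_1 = -3a^2 + 3b^2 + 2a + b + 3, LT = a^2.
f_2 = b^3 + 3b + 4, LT = b^3.

The S-polynomials (S(f_1,f_2)) all reduce to 0 modulo the current basis, so we have a Gröbner basis.
Inter-reduce: drop elements whose leading term is divisible by another's, tail-reduce, and make monic.
Reduced Gröbner basis: {b^3 + 3b + 4, a^2 - b^2 - 2/3a - 1/3b - 1}.
Label its elements g_1 = b^3 + 3b + 4, g_2 = a^2 - b^2 - 2/3a - 1/3b - 1.

Reduce p = 1/2a^2b - 8b^3 - 1/3ab - 1/6b^2 - 23b - 30 modulo G:
  leading term a^2b: subtract (1/2b)·g_2 from 1/2a^2b - 8b^3 - 1/3ab - 1/6b^2 - 23b - 30 → -15/2b^3 - 45/2b - 30
  leading term b^3: subtract (-15/2)·g_1 from -15/2b^3 - 45/2b - 30 → 0
  normal form = 0.
Since the normal form is 0, p ∈ I.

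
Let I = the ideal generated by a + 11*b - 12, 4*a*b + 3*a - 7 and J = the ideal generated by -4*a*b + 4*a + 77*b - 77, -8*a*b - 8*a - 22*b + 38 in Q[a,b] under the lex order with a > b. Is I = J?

Yes, the ideals are equal.

For a fixed monomial order, each ideal has a unique reduced Gröbner basis; comparing bases decides equality.
Buchberger on the first generating set:
f_1 = a + 11*b - 12, LT = a.
f_2 = 4*a*b + 3*a - 7, LT = a*b.

S(f_1,f_2): lcm = a*b. S = -3/4*a + 11*b**2 - 12*b + 7/4.
  leading term a: subtract (-3/4)·f_1 from -3/4*a + 11*b**2 - 12*b + 7/4 → 11*b**2 - 15/4*b - 29/4
  leading term b**2: no divisor's leading term divides it; move 11*b**2 to the remainder.
  leading term b: no divisor's leading term divides it; move -15/4*b to the remainder.
  leading term 1: no divisor's leading term divides it; move -29/4 to the remainder.
  remainder 11*b**2 - 15/4*b - 29/4 ≠ 0; add g_3 = 11*b**2 - 15/4*b - 29/4 to the basis.

The other S-polynomials (S(f_1,g_3), S(f_2,g_3)) all reduce to 0 modulo the current basis, so we have a Gröbner basis.
Inter-reduce: drop elements whose leading term is divisible by another's, tail-reduce, and make monic.
Reduced Gröbner basis: {a + 11*b - 12, b**2 - 15/44*b - 29/44}.

Buchberger on the second generating set:
h_1 = -4*a*b + 4*a + 77*b - 77, LT = a*b.
h_2 = -8*a*b - 8*a - 22*b + 38, LT = a*b.

S(h_1,h_2): lcm = a*b. S = -2*a - 22*b + 24.
  leading term a: no divisor's leading term divides it; move -2*a to the remainder.
  leading term b: no divisor's leading term divides it; move -22*b to the remainder.
  leading term 1: no divisor's leading term divides it; move 24 to the remainder.
  remainder -2*a - 22*b + 24 ≠ 0; add k_3 = -2*a - 22*b + 24 to the basis.

S(h_1,k_3): lcm = a*b. S = -a - 11*b**2 - 29/4*b + 77/4.
  leading term a: subtract (1/2)·k_3 from -a - 11*b**2 - 29/4*b + 77/4 → -11*b**2 + 15/4*b + 29/4
  leading term b**2: no divisor's leading term divides it; move -11*b**2 to the remainder.
  leading term b: no divisor's leading term divides it; move 15/4*b to the remainder.
  leading term 1: no divisor's leading term divides it; move 29/4 to the remainder.
  remainder -11*b**2 + 15/4*b + 29/4 ≠ 0; add k_4 = -11*b**2 + 15/4*b + 29/4 to the basis.

The other S-polynomials (S(h_2,k_3), S(h_1,k_4), S(h_2,k_4), S(k_3,k_4)) all reduce to 0 modulo the current basis, so we have a Gröbner basis.
Inter-reduce: drop elements whose leading term is divisible by another's, tail-reduce, and make monic.
Reduced Gröbner basis: {a + 11*b - 12, b**2 - 15/44*b - 29/44}.

Same reduced basis, so the two generating sets span the same ideal.
The choice of monomial ordering does not affect the verdict — as long as both bases are computed under the same ordering, their equality decides ideal equality.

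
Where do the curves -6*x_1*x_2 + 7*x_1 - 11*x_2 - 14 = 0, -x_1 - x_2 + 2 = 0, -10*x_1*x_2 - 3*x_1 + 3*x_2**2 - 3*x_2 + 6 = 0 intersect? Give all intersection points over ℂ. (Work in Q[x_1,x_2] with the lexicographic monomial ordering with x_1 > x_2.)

Compute a lex Gröbner basis by Buchberger's algorithm.
f_1 = -6*x_1*x_2 + 7*x_1 - 11*x_2 - 14, LT = x_1*x_2.
f_2 = -x_1 - x_2 + 2, LT = x_1.
f_3 = -10*x_1*x_2 - 3*x_1 + 3*x_2**2 - 3*x_2 + 6, LT = x_1*x_2.

S(f_1,f_2): lcm = x_1*x_2. S = -7/6*x_1 - x_2**2 + 23/6*x_2 + 7/3.
  leading term x_1: subtract (7/6)·f_2 from -7/6*x_1 - x_2**2 + 23/6*x_2 + 7/3 → -x_2**2 + 5*x_2
  leading term x_2**2: no divisor's leading term divides it; move -x_2**2 to the remainder.
  leading term x_2: no divisor's leading term divides it; move 5*x_2 to the remainder.
  remainder -x_2**2 + 5*x_2 ≠ 0; add h_4 = -x_2**2 + 5*x_2 to the basis.

S(f_1,f_3): lcm = x_1*x_2. S = -22/15*x_1 + 3/10*x_2**2 + 23/15*x_2 + 44/15.
  leading term x_1: subtract (22/15)·f_2 from -22/15*x_1 + 3/10*x_2**2 + 23/15*x_2 + 44/15 → 3/10*x_2**2 + 3*x_2
  leading term x_2**2: subtract (-3/10)·h_4 from 3/10*x_2**2 + 3*x_2 → 9/2*x_2
  leading term x_2: no divisor's leading term divides it; move 9/2*x_2 to the remainder.
  remainder 9/2*x_2 ≠ 0; add h_5 = 9/2*x_2 to the basis.

The other S-polynomials (S(f_2,f_3), S(f_1,h_4), S(f_2,h_4), S(f_3,h_4), S(f_1,h_5), S(f_2,h_5), S(f_3,h_5), S(h_4,h_5)) all reduce to 0 modulo the current basis, so we have a Gröbner basis.
Inter-reduce: drop elements whose leading term is divisible by another's, tail-reduce, and make monic.
Reduced Gröbner basis: {x_1 - 2, x_2}.

The lex basis is triangular: the last element involves only x_2. Solving x_2 = 0 gives x_2 ∈ {0}; substituting each value into the earlier elements determines the remaining variables.
  x_2 = 0: the earlier basis element becomes x_1 - 2 = 0, giving x_1 = 2 — point (2, 0).

{(2, 0)}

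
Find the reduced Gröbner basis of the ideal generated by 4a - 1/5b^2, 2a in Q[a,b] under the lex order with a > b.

Buchberger's algorithm terminates because the ascending chain of leading-term ideals stabilizes.

f_1 = 4a - 1/5b^2, LT = a.
f_2 = 2a, LT = a.

S(f_1,f_2): lcm = a. S = -1/20b^2.
  leading term b^2: no divisor's leading term divides it; move -1/20b^2 to the remainder.
  remainder -1/20b^2 ≠ 0; add g_3 = -1/20b^2 to the basis.

The other S-polynomials (S(f_1,g_3), S(f_2,g_3)) all reduce to 0 modulo the current basis, so we have a Gröbner basis.
Inter-reduce: drop elements whose leading term is divisible by another's, tail-reduce, and make monic.

G = {a, b^2}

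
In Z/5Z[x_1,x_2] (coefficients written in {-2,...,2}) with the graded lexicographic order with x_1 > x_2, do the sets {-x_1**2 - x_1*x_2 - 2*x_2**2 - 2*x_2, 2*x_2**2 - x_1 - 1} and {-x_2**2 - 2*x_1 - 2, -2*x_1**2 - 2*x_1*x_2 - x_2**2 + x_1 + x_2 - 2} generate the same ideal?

No, the ideals differ.

Since reduced Gröbner bases are canonical representatives of ideals under a given ordering, it suffices to compute and compare them.
Buchberger on the first generating set:
f_1 = -x_1**2 - x_1*x_2 - 2*x_2**2 - 2*x_2, LT = x_1**2.
f_2 = 2*x_2**2 - x_1 - 1, LT = x_2**2.

The S-polynomials (S(f_1,f_2)) all reduce to 0 modulo the current basis, so we have a Gröbner basis.
Inter-reduce: drop elements whose leading term is divisible by another's, tail-reduce, and make monic.
Reduced Gröbner basis: {x_1**2 + x_1*x_2 + x_1 + 2*x_2 + 1, x_2**2 + 2*x_1 + 2}.

Buchberger on the second generating set:
h_1 = -x_2**2 - 2*x_1 - 2, LT = x_2**2.
h_2 = -2*x_1**2 - 2*x_1*x_2 - x_2**2 + x_1 + x_2 - 2, LT = x_1**2.

The S-polynomials (S(h_1,h_2)) all reduce to 0 modulo the current basis, so we have a Gröbner basis.
Inter-reduce: drop elements whose leading term is divisible by another's, tail-reduce, and make monic.
Reduced Gröbner basis: {x_1**2 + x_1*x_2 + x_1 + 2*x_2, x_2**2 + 2*x_1 + 2}.

These differ, so the ideals are not equal.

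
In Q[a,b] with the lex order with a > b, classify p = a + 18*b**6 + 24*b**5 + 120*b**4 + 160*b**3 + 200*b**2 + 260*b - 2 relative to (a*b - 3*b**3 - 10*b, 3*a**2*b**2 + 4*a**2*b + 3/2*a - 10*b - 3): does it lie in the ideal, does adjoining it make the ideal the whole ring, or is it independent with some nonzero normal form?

a + 18*b**6 + 24*b**5 + 120*b**4 + 160*b**3 + 200*b**2 + 260*b - 2 lies in I (it reduces to 0).

First compute the reduced Gröbner basis of I by Buchberger's algorithm.
f_1 = a*b - 3*b**3 - 10*b, LT = a*b.
f_2 = 3*a**2*b**2 + 4*a**2*b + 3/2*a - 10*b - 3, LT = a**2*b**2.

S(f_1,f_2): lcm = a**2*b**2. S = -4/3*a**2*b - 3*a*b**4 - 10*a*b**2 - 1/2*a + 10/3*b + 1.
  leading term a**2*b: subtract (-4/3*a)·f_1 from -4/3*a**2*b - 3*a*b**4 - 10*a*b**2 - 1/2*a + 10/3*b + 1 → -3*a*b**4 - 4*a*b**3 - 10*a*b**2 - 40/3*a*b - 1/2*a + 10/3*b + 1
  leading term a*b**4: subtract (-3*b**3)·f_1 from -3*a*b**4 - 4*a*b**3 - 10*a*b**2 - 40/3*a*b - 1/2*a + 10/3*b + 1 → -4*a*b**3 - 10*a*b**2 - 40/3*a*b - 1/2*a - 9*b**6 - 30*b**4 + 10/3*b + 1
  leading term a*b**3: subtract (-4*b**2)·f_1 from -4*a*b**3 - 10*a*b**2 - 40/3*a*b - 1/2*a - 9*b**6 - 30*b**4 + 10/3*b + 1 → -10*a*b**2 - 40/3*a*b - 1/2*a - 9*b**6 - 12*b**5 - 30*b**4 - 40*b**3 + 10/3*b + 1
  leading term a*b**2: subtract (-10*b)·f_1 from -10*a*b**2 - 40/3*a*b - 1/2*a - 9*b**6 - 12*b**5 - 30*b**4 - 40*b**3 + 10/3*b + 1 → -40/3*a*b - 1/2*a - 9*b**6 - 12*b**5 - 60*b**4 - 40*b**3 - 100*b**2 + 10/3*b + 1
  leading term a*b: subtract (-40/3)·f_1 from -40/3*a*b - 1/2*a - 9*b**6 - 12*b**5 - 60*b**4 - 40*b**3 - 100*b**2 + 10/3*b + 1 → -1/2*a - 9*b**6 - 12*b**5 - 60*b**4 - 80*b**3 - 100*b**2 - 130*b + 1
  leading term a: no divisor's leading term divides it; move -1/2*a to the remainder.
  leading term b**6: no divisor's leading term divides it; move -9*b**6 to the remainder.
  leading term b**5: no divisor's leading term divides it; move -12*b**5 to the remainder.
  leading term b**4: no divisor's leading term divides it; move -60*b**4 to the remainder.
  leading term b**3: no divisor's leading term divides it; move -80*b**3 to the remainder.
  leading term b**2: no divisor's leading term divides it; move -100*b**2 to the remainder.
  leading term b: no divisor's leading term divides it; move -130*b to the remainder.
  leading term 1: no divisor's leading term divides it; move 1 to the remainder.
  remainder -1/2*a - 9*b**6 - 12*b**5 - 60*b**4 - 80*b**3 - 100*b**2 - 130*b + 1 ≠ 0; add h_3 = -1/2*a - 9*b**6 - 12*b**5 - 60*b**4 - 80*b**3 - 100*b**2 - 130*b + 1 to the basis.

S(f_1,h_3): lcm = a*b. S = -18*b**7 - 24*b**6 - 120*b**5 - 160*b**4 - 203*b**3 - 260*b**2 - 8*b.
  leading term b**7: no divisor's leading term divides it; move -18*b**7 to the remainder.
  leading term b**6: no divisor's leading term divides it; move -24*b**6 to the remainder.
  leading term b**5: no divisor's leading term divides it; move -120*b**5 to the remainder.
  leading term b**4: no divisor's leading term divides it; move -160*b**4 to the remainder.
  leading term b**3: no divisor's leading term divides it; move -203*b**3 to the remainder.
  leading term b**2: no divisor's leading term divides it; move -260*b**2 to the remainder.
  leading term b: no divisor's leading term divides it; move -8*b to the remainder.
  remainder -18*b**7 - 24*b**6 - 120*b**5 - 160*b**4 - 203*b**3 - 260*b**2 - 8*b ≠ 0; add h_4 = -18*b**7 - 24*b**6 - 120*b**5 - 160*b**4 - 203*b**3 - 260*b**2 - 8*b to the basis.

The other S-polynomials (S(f_2,h_3), S(f_1,h_4), S(f_2,h_4), S(h_3,h_4)) all reduce to 0 modulo the current basis, so we have a Gröbner basis.
Inter-reduce: drop elements whose leading term is divisible by another's, tail-reduce, and make monic.
Reduced Gröbner basis: {a + 18*b**6 + 24*b**5 + 120*b**4 + 160*b**3 + 200*b**2 + 260*b - 2, b**7 + 4/3*b**6 + 20/3*b**5 + 80/9*b**4 + 203/18*b**3 + 130/9*b**2 + 4/9*b}.
Label its elements g_1 = a + 18*b**6 + 24*b**5 + 120*b**4 + 160*b**3 + 200*b**2 + 260*b - 2, g_2 = b**7 + 4/3*b**6 + 20/3*b**5 + 80/9*b**4 + 203/18*b**3 + 130/9*b**2 + 4/9*b.

Reduce p = a + 18*b**6 + 24*b**5 + 120*b**4 + 160*b**3 + 200*b**2 + 260*b - 2 modulo G:
  leading term a: subtract (1)·g_1 from a + 18*b**6 + 24*b**5 + 120*b**4 + 160*b**3 + 200*b**2 + 260*b - 2 → 0
  normal form = 0.
Since the normal form is 0, p ∈ I.

The remainder on division by a Gröbner basis is unique — it is the normal form.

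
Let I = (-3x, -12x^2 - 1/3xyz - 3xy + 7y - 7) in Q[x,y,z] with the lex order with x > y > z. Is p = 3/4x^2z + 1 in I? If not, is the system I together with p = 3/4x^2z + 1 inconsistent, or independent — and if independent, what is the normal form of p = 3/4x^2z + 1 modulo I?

Adjoining 3/4x^2z + 1 makes the ideal the whole ring: the system is inconsistent.

First compute the reduced Gröbner basis of I by Buchberger's algorithm.
f_1 = -3x, LT = x.
f_2 = -12x^2 - 1/3xyz - 3xy + 7y - 7, LT = x^2.

S(f_1,f_2): lcm = x^2. S = -1/36xyz - 1/4xy + 7/12y - 7/12.
  leading term xyz: subtract (1/108yz)·f_1 from -1/36xyz - 1/4xy + 7/12y - 7/12 → -1/4xy + 7/12y - 7/12
  leading term xy: subtract (1/12y)·f_1 from -1/4xy + 7/12y - 7/12 → 7/12y - 7/12
  leading term y: no divisor's leading term divides it; move 7/12y to the remainder.
  leading term 1: no divisor's leading term divides it; move -7/12 to the remainder.
  remainder 7/12y - 7/12 ≠ 0; add h_3 = 7/12y - 7/12 to the basis.

The other S-polynomials (S(f_1,h_3), S(f_2,h_3)) all reduce to 0 modulo the current basis, so we have a Gröbner basis.
Inter-reduce: drop elements whose leading term is divisible by another's, tail-reduce, and make monic.
Reduced Gröbner basis: {x, y - 1}.
Label its elements g_1 = x, g_2 = y - 1.

Reduce p = 3/4x^2z + 1 modulo G:
  leading term x^2z: subtract (3/4xz)·g_1 from 3/4x^2z + 1 → 1
  leading term 1: no divisor's leading term divides it; move 1 to the remainder.
  normal form = 1.
The normal form is nonzero, so p ∉ I. Since p minus its normal form lies in I, I + (p) = I + (r) where r = 1; decide whether this ideal is the whole ring.
Here r = 1 is a nonzero constant, hence a unit: 1 ∈ I + (p), the Gröbner basis of I + (p) is {1}, and the enlarged system has no common solution — adjoining p is inconsistent.

The remainder on division by a Gröbner basis is unique — it is the normal form.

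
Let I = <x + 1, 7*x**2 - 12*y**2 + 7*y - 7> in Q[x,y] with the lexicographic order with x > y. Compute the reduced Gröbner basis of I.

f_1 = x + 1, LT = x.
f_2 = 7*x**2 - 12*y**2 + 7*y - 7, LT = x**2.

S(f_1,f_2): lcm = x**2. S = x + 12/7*y**2 - y + 1.
  leading term x: subtract (1)·f_1 from x + 12/7*y**2 - y + 1 → 12/7*y**2 - y
  leading term y**2: no divisor's leading term divides it; move 12/7*y**2 to the remainder.
  leading term y: no divisor's leading term divides it; move -y to the remainder.
  remainder 12/7*y**2 - y ≠ 0; add g_3 = 12/7*y**2 - y to the basis.

S(f_1,g_3): leading monomials are coprime, so the S-polynomial reduces to 0 (Buchberger's first criterion).
S(f_2,g_3): leading monomials are coprime, so the S-polynomial reduces to 0 (Buchberger's first criterion).
Every S-polynomial of the final basis reduces to 0, so we have a Gröbner basis.
Inter-reduce: drop elements whose leading term is divisible by another's, tail-reduce, and make monic.

G = {x + 1, y**2 - 7/12*y}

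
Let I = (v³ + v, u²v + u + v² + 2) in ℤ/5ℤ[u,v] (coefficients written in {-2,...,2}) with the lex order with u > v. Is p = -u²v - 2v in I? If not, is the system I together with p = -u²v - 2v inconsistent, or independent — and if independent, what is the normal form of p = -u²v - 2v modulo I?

-u²v - 2v is independent of I; its normal form modulo I is u + v² - 2v + 2.

First compute the reduced Gröbner basis of I by Buchberger's algorithm.
f_1 = v³ + v, LT = v³.
f_2 = u²v + u + v² + 2, LT = u²v.

S(f_1,f_2): lcm = u²v³. S = u²v - uv² - v⁴ - 2v².
  leading term u²v: subtract (1)·f_2 from u²v - uv² - v⁴ - 2v² → -uv² - u - v⁴ + 2v² - 2
  leading term uv²: no divisor's leading term divides it; move -uv² to the remainder.
  leading term u: no divisor's leading term divides it; move -u to the remainder.
  leading term v⁴: subtract (-v)·f_1 from -v⁴ + 2v² - 2 → -2v² - 2
  leading term v²: no divisor's leading term divides it; move -2v² to the remainder.
  leading term 1: no divisor's leading term divides it; move -2 to the remainder.
  remainder -uv² - u - 2v² - 2 ≠ 0; add h_3 = -uv² - u - 2v² - 2 to the basis.

S(f_1,h_3): lcm = uv³. S = -2v³ - 2v.
  leading term v³: subtract (-2)·f_1 from -2v³ - 2v → 0
  remainder 0.

S(f_2,h_3): lcm = u²v². S = -u² - 2uv² + uv - 2u + v³ + 2v.
  leading term u²: no divisor's leading term divides it; move -u² to the remainder.
  leading term uv²: subtract (2)·h_3 from -2uv² + uv - 2u + v³ + 2v → uv + v³ - v² + 2v - 1
  leading term uv: no divisor's leading term divides it; move uv to the remainder.
  leading term v³: subtract (1)·f_1 from v³ - v² + 2v - 1 → -v² + v - 1
  leading term v²: no divisor's leading term divides it; move -v² to the remainder.
  leading term v: no divisor's leading term divides it; move v to the remainder.
  leading term 1: no divisor's leading term divides it; move -1 to the remainder.
  remainder -u² + uv - v² + v - 1 ≠ 0; add h_4 = -u² + uv - v² + v - 1 to the basis.

S(f_1,h_4): leading monomials are coprime, so the S-polynomial reduces to 0 (Buchberger's first criterion).
S(f_2,h_4): lcm = u²v. S = uv² + u - v³ + 2v² - v + 2.
  leading term uv²: subtract (-1)·h_3 from uv² + u - v³ + 2v² - v + 2 → -v³ - v
  leading term v³: subtract (-1)·f_1 from -v³ - v → 0
  remainder 0.

S(h_3,h_4): lcm = u²v². S = u² + uv³ + 2uv² + 2u - v⁴ + v³ - v².
  leading term u²: subtract (-1)·h_4 from u² + uv³ + 2uv² + 2u - v⁴ + v³ - v² → uv³ + 2uv² + uv + 2u - v⁴ + v³ - 2v² + v - 1
  leading term uv³: subtract (u)·f_1 from uv³ + 2uv² + uv + 2u - v⁴ + v³ - 2v² + v - 1 → 2uv² + 2u - v⁴ + v³ - 2v² + v - 1
  leading term uv²: subtract (-2)·h_3 from 2uv² + 2u - v⁴ + v³ - 2v² + v - 1 → -v⁴ + v³ - v² + v
  leading term v⁴: subtract (-v)·f_1 from -v⁴ + v³ - v² + v → v³ + v
  leading term v³: subtract (1)·f_1 from v³ + v → 0
  remainder 0.

Every S-polynomial of the final basis reduces to 0, so we have a Gröbner basis.
Inter-reduce: drop elements whose leading term is divisible by another's, tail-reduce, and make monic.
Reduced Gröbner basis: {u² - uv + v² - v + 1, uv² + u + 2v² + 2, v³ + v}.
Label its elements g_1 = u² - uv + v² - v + 1, g_2 = uv² + u + 2v² + 2, g_3 = v³ + v.

Reduce p = -u²v - 2v modulo G:
  leading term u²v: subtract (-v)·g_1 from -u²v - 2v → -uv² + v³ - v² - v
  leading term uv²: subtract (-1)·g_2 from -uv² + v³ - v² - v → u + v³ + v² - v + 2
  leading term u: no divisor's leading term divides it; move u to the remainder.
  leading term v³: subtract (1)·g_3 from v³ + v² - v + 2 → v² - 2v + 2
  leading term v²: no divisor's leading term divides it; move v² to the remainder.
  leading term v: no divisor's leading term divides it; move -2v to the remainder.
  leading term 1: no divisor's leading term divides it; move 2 to the remainder.
  normal form = u + v² - 2v + 2.
The normal form is nonzero, so p ∉ I. Since p minus its normal form lies in I, I + (p) = I + (r) where r = u + v² - 2v + 2; decide whether this ideal is the whole ring.
Run Buchberger on G together with r (pairs among the g_i already reduce to 0 since G is a Gröbner basis):
g_1 = u² - uv + v² - v + 1, LT = u².
g_2 = uv² + u + 2v² + 2, LT = uv².
g_3 = v³ + v, LT = v³.
r = u + v² - 2v + 2, LT = u.

S(g_1,g_2): lcm = u²v². S = -u² - uv³ - 2uv² - 2u + v⁴ - v³ + v².
  leading term u²: subtract (-1)·g_1 from -u² - uv³ - 2uv² - 2u + v⁴ - v³ + v² → -uv³ - 2uv² - uv - 2u + v⁴ - v³ + 2v² - v + 1
  leading term uv³: subtract (-v)·g_2 from -uv³ - 2uv² - uv - 2u + v⁴ - v³ + 2v² - v + 1 → -2uv² - 2u + v⁴ + v³ + 2v² + v + 1
  leading term uv²: subtract (-2)·g_2 from -2uv² - 2u + v⁴ + v³ + 2v² + v + 1 → v⁴ + v³ + v² + v
  leading term v⁴: subtract (v)·g_3 from v⁴ + v³ + v² + v → v³ + v
  leading term v³: subtract (1)·g_3 from v³ + v → 0
  remainder 0.

S(g_1,g_3): leading monomials are coprime, so the S-polynomial reduces to 0 (Buchberger's first criterion).
S(g_1,r): lcm = u². S = -uv² + uv - 2u + v² - v + 1.
  leading term uv²: subtract (-1)·g_2 from -uv² + uv - 2u + v² - v + 1 → uv - u - 2v² - v - 2
  leading term uv: subtract (v)·r from uv - u - 2v² - v - 2 → -u - v³ + 2v - 2
  leading term u: subtract (-1)·r from -u - v³ + 2v - 2 → -v³ + v²
  leading term v³: subtract (-1)·g_3 from -v³ + v² → v² + v
  leading term v²: no divisor's leading term divides it; move v² to the remainder.
  leading term v: no divisor's leading term divides it; move v to the remainder.
  remainder v² + v ≠ 0; add m_5 = v² + v to the basis.

S(g_2,g_3): lcm = uv³. S = 2v³ + 2v.
  leading term v³: subtract (2)·g_3 from 2v³ + 2v → 0
  remainder 0.

S(g_2,r): lcm = uv². S = u - v⁴ + 2v³ + 2.
  leading term u: subtract (1)·r from u - v⁴ + 2v³ + 2 → -v⁴ + 2v³ - v² + 2v
  leading term v⁴: subtract (-v)·g_3 from -v⁴ + 2v³ - v² + 2v → 2v³ + 2v
  leading term v³: subtract (2)·g_3 from 2v³ + 2v → 0
  remainder 0.

S(g_3,r): leading monomials are coprime, so the S-polynomial reduces to 0 (Buchberger's first criterion).
S(g_1,m_5): leading monomials are coprime, so the S-polynomial reduces to 0 (Buchberger's first criterion).
S(g_2,m_5): lcm = uv². S = -uv + u + 2v² + 2.
  leading term uv: subtract (-v)·r from -uv + u + 2v² + 2 → u + v³ + 2v + 2
  leading term u: subtract (1)·r from u + v³ + 2v + 2 → v³ - v² - v
  leading term v³: subtract (1)·g_3 from v³ - v² - v → -v² - 2v
  leading term v²: subtract (-1)·m_5 from -v² - 2v → -v
  leading term v: no divisor's leading term divides it; move -v to the remainder.
  remainder -v ≠ 0; add m_6 = -v to the basis.

S(g_3,m_5): lcm = v³. S = -v² + v.
  leading term v²: subtract (-1)·m_5 from -v² + v → 2v
  leading term v: subtract (-2)·m_6 from 2v → 0
  remainder 0.

S(r,m_5): leading monomials are coprime, so the S-polynomial reduces to 0 (Buchberger's first criterion).
S(g_1,m_6): leading monomials are coprime, so the S-polynomial reduces to 0 (Buchberger's first criterion).
S(g_2,m_6): lcm = uv². S = u + 2v² + 2.
  leading term u: subtract (1)·r from u + 2v² + 2 → v² + 2v
  leading term v²: subtract (1)·m_5 from v² + 2v → v
  leading term v: subtract (-1)·m_6 from v → 0
  remainder 0.

S(g_3,m_6): lcm = v³. S = v.
  leading term v: subtract (-1)·m_6 from v → 0
  remainder 0.

S(r,m_6): leading monomials are coprime, so the S-polynomial reduces to 0 (Buchberger's first criterion).
S(m_5,m_6): lcm = v². S = v.
  leading term v: subtract (-1)·m_6 from v → 0
  remainder 0.

Every S-polynomial of the final basis reduces to 0, so we have a Gröbner basis.
Inter-reduce: drop elements whose leading term is divisible by another's, tail-reduce, and make monic.
Reduced Gröbner basis: {u + 2, v}.
The reduced Gröbner basis of I + (p) is {u + 2, v} ≠ {1}, a proper ideal, so the enlarged system stays consistent: p is independent of I, with normal form u + v² - 2v + 2.

Ideal membership is decidable via reduction modulo a Gröbner basis.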